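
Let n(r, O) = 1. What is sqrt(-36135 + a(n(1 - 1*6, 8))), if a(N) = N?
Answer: I*sqrt(36134) ≈ 190.09*I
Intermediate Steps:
sqrt(-36135 + a(n(1 - 1*6, 8))) = sqrt(-36135 + 1) = sqrt(-36134) = I*sqrt(36134)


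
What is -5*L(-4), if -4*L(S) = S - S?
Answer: 0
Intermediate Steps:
L(S) = 0 (L(S) = -(S - S)/4 = -¼*0 = 0)
-5*L(-4) = -5*0 = 0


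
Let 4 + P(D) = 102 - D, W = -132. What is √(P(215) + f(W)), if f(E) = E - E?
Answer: 3*I*√13 ≈ 10.817*I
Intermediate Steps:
f(E) = 0
P(D) = 98 - D (P(D) = -4 + (102 - D) = 98 - D)
√(P(215) + f(W)) = √((98 - 1*215) + 0) = √((98 - 215) + 0) = √(-117 + 0) = √(-117) = 3*I*√13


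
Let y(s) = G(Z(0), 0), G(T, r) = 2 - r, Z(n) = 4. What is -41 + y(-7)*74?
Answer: 107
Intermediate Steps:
y(s) = 2 (y(s) = 2 - 1*0 = 2 + 0 = 2)
-41 + y(-7)*74 = -41 + 2*74 = -41 + 148 = 107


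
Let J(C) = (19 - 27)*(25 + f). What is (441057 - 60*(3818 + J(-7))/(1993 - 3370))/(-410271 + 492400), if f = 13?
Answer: 202515443/37697211 ≈ 5.3722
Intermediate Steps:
J(C) = -304 (J(C) = (19 - 27)*(25 + 13) = -8*38 = -304)
(441057 - 60*(3818 + J(-7))/(1993 - 3370))/(-410271 + 492400) = (441057 - 60*(3818 - 304)/(1993 - 3370))/(-410271 + 492400) = (441057 - 210840/(-1377))/82129 = (441057 - 210840*(-1)/1377)*(1/82129) = (441057 - 60*(-3514/1377))*(1/82129) = (441057 + 70280/459)*(1/82129) = (202515443/459)*(1/82129) = 202515443/37697211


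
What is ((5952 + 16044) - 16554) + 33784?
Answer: 39226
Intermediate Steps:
((5952 + 16044) - 16554) + 33784 = (21996 - 16554) + 33784 = 5442 + 33784 = 39226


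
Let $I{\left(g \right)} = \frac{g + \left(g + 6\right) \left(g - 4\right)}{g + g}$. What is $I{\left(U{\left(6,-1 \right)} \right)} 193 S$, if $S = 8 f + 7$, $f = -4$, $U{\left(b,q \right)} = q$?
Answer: $-62725$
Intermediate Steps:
$S = -25$ ($S = 8 \left(-4\right) + 7 = -32 + 7 = -25$)
$I{\left(g \right)} = \frac{g + \left(-4 + g\right) \left(6 + g\right)}{2 g}$ ($I{\left(g \right)} = \frac{g + \left(6 + g\right) \left(-4 + g\right)}{2 g} = \left(g + \left(-4 + g\right) \left(6 + g\right)\right) \frac{1}{2 g} = \frac{g + \left(-4 + g\right) \left(6 + g\right)}{2 g}$)
$I{\left(U{\left(6,-1 \right)} \right)} 193 S = \frac{-24 - \left(3 - 1\right)}{2 \left(-1\right)} 193 \left(-25\right) = \frac{1}{2} \left(-1\right) \left(-24 - 2\right) 193 \left(-25\right) = \frac{1}{2} \left(-1\right) \left(-26\right) 193 \left(-25\right) = 13 \cdot 193 \left(-25\right) = 2509 \left(-25\right) = -62725$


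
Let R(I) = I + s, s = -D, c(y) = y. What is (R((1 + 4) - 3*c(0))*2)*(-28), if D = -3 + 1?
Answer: -392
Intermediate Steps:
D = -2
s = 2 (s = -1*(-2) = 2)
R(I) = 2 + I (R(I) = I + 2 = 2 + I)
(R((1 + 4) - 3*c(0))*2)*(-28) = ((2 + ((1 + 4) - 3*0))*2)*(-28) = ((2 + (5 + 0))*2)*(-28) = ((2 + 5)*2)*(-28) = (7*2)*(-28) = 14*(-28) = -392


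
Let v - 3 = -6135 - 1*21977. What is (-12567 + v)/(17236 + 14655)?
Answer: -40676/31891 ≈ -1.2755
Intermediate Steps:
v = -28109 (v = 3 + (-6135 - 1*21977) = 3 + (-6135 - 21977) = 3 - 28112 = -28109)
(-12567 + v)/(17236 + 14655) = (-12567 - 28109)/(17236 + 14655) = -40676/31891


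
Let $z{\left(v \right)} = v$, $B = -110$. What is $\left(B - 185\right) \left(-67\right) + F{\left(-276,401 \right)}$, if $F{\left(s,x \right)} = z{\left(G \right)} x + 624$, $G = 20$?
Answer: $28409$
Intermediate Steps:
$F{\left(s,x \right)} = 624 + 20 x$ ($F{\left(s,x \right)} = 20 x + 624 = 624 + 20 x$)
$\left(B - 185\right) \left(-67\right) + F{\left(-276,401 \right)} = \left(-110 - 185\right) \left(-67\right) + \left(624 + 20 \cdot 401\right) = \left(-295\right) \left(-67\right) + \left(624 + 8020\right) = 19765 + 8644 = 28409$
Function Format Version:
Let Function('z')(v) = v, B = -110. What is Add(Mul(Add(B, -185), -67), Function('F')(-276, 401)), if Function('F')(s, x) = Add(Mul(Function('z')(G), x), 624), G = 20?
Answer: 28409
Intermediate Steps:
Function('F')(s, x) = Add(624, Mul(20, x)) (Function('F')(s, x) = Add(Mul(20, x), 624) = Add(624, Mul(20, x)))
Add(Mul(Add(B, -185), -67), Function('F')(-276, 401)) = Add(Mul(Add(-110, -185), -67), Add(624, Mul(20, 401))) = Add(Mul(-295, -67), Add(624, 8020)) = Add(19765, 8644) = 28409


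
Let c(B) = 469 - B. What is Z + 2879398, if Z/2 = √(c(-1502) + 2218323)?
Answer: 2879398 + 2*√2220294 ≈ 2.8824e+6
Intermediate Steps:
Z = 2*√2220294 (Z = 2*√((469 - 1*(-1502)) + 2218323) = 2*√((469 + 1502) + 2218323) = 2*√(1971 + 2218323) = 2*√2220294 ≈ 2980.1)
Z + 2879398 = 2*√2220294 + 2879398 = 2879398 + 2*√2220294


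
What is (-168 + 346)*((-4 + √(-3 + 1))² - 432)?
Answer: -74404 - 1424*I*√2 ≈ -74404.0 - 2013.8*I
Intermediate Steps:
(-168 + 346)*((-4 + √(-3 + 1))² - 432) = 178*((-4 + √(-2))² - 432) = 178*((-4 + I*√2)² - 432) = 178*(-432 + (-4 + I*√2)²) = -76896 + 178*(-4 + I*√2)²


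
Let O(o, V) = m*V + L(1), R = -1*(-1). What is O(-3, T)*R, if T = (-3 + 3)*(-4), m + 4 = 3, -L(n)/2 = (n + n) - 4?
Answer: 4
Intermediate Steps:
L(n) = 8 - 4*n (L(n) = -2*((n + n) - 4) = -2*(2*n - 4) = -2*(-4 + 2*n) = 8 - 4*n)
m = -1 (m = -4 + 3 = -1)
R = 1
T = 0 (T = 0*(-4) = 0)
O(o, V) = 4 - V (O(o, V) = -V + (8 - 4*1) = -V + (8 - 4) = -V + 4 = 4 - V)
O(-3, T)*R = (4 - 1*0)*1 = (4 + 0)*1 = 4*1 = 4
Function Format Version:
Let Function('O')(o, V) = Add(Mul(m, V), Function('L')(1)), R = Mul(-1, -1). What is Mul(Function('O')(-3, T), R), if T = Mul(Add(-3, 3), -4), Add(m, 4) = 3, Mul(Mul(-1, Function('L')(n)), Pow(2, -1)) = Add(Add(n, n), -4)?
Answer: 4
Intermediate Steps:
Function('L')(n) = Add(8, Mul(-4, n)) (Function('L')(n) = Mul(-2, Add(Add(n, n), -4)) = Mul(-2, Add(Mul(2, n), -4)) = Mul(-2, Add(-4, Mul(2, n))) = Add(8, Mul(-4, n)))
m = -1 (m = Add(-4, 3) = -1)
R = 1
T = 0 (T = Mul(0, -4) = 0)
Function('O')(o, V) = Add(4, Mul(-1, V)) (Function('O')(o, V) = Add(Mul(-1, V), Add(8, Mul(-4, 1))) = Add(Mul(-1, V), Add(8, -4)) = Add(Mul(-1, V), 4) = Add(4, Mul(-1, V)))
Mul(Function('O')(-3, T), R) = Mul(Add(4, Mul(-1, 0)), 1) = Mul(Add(4, 0), 1) = Mul(4, 1) = 4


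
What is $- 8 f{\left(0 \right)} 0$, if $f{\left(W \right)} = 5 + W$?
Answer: $0$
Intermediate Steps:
$- 8 f{\left(0 \right)} 0 = - 8 \left(5 + 0\right) 0 = \left(-8\right) 5 \cdot 0 = \left(-40\right) 0 = 0$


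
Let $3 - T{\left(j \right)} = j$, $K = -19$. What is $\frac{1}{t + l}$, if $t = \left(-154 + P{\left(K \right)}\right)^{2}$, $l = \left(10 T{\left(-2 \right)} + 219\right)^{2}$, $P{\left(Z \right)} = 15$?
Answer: $\frac{1}{91682} \approx 1.0907 \cdot 10^{-5}$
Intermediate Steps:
$T{\left(j \right)} = 3 - j$
$l = 72361$ ($l = \left(10 \left(3 - -2\right) + 219\right)^{2} = \left(10 \left(3 + 2\right) + 219\right)^{2} = \left(10 \cdot 5 + 219\right)^{2} = \left(50 + 219\right)^{2} = 269^{2} = 72361$)
$t = 19321$ ($t = \left(-154 + 15\right)^{2} = \left(-139\right)^{2} = 19321$)
$\frac{1}{t + l} = \frac{1}{19321 + 72361} = \frac{1}{91682}$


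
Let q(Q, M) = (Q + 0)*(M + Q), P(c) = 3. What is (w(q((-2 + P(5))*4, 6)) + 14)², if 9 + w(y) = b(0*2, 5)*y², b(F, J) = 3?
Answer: 23088025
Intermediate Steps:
q(Q, M) = Q*(M + Q)
w(y) = -9 + 3*y²
(w(q((-2 + P(5))*4, 6)) + 14)² = ((-9 + 3*(((-2 + 3)*4)*(6 + (-2 + 3)*4))²) + 14)² = ((-9 + 3*((1*4)*(6 + 1*4))²) + 14)² = ((-9 + 3*(4*(6 + 4))²) + 14)² = ((-9 + 3*(4*10)²) + 14)² = ((-9 + 3*40²) + 14)² = ((-9 + 3*1600) + 14)² = ((-9 + 4800) + 14)² = (4791 + 14)² = 4805² = 23088025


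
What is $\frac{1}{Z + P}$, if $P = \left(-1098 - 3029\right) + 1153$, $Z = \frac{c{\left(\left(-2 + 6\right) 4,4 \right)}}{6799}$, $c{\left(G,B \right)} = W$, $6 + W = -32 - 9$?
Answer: $- \frac{6799}{20220273} \approx -0.00033625$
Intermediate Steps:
$W = -47$ ($W = -6 - 41 = -47$)
$c{\left(G,B \right)} = -47$
$Z = - \frac{47}{6799} \approx -0.0069128$
$P = -2974$ ($P = -4127 + 1153 = -2974$)
$\frac{1}{Z + P} = \frac{1}{- \frac{47}{6799} - 2974} = \frac{1}{- \frac{20220273}{6799}} = - \frac{6799}{20220273}$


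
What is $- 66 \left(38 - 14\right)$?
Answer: $-1584$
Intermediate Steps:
$- 66 \left(38 - 14\right) = \left(-66\right) 24 = -1584$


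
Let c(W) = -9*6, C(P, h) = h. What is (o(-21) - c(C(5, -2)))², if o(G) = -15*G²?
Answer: 43046721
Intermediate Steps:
c(W) = -54
(o(-21) - c(C(5, -2)))² = (-15*(-21)² - 1*(-54))² = (-15*441 + 54)² = (-6615 + 54)² = (-6561)² = 43046721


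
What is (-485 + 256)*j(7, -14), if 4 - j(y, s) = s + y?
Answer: -2519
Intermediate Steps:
j(y, s) = 4 - s - y (j(y, s) = 4 - (s + y) = 4 + (-s - y) = 4 - s - y)
(-485 + 256)*j(7, -14) = (-485 + 256)*(4 - 1*(-14) - 1*7) = -229*(4 + 14 - 7) = -229*11 = -2519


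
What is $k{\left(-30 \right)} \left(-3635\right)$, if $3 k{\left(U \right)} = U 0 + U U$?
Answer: $-1090500$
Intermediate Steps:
$k{\left(U \right)} = \frac{U^{2}}{3}$ ($k{\left(U \right)} = \frac{U 0 + U U}{3} = \frac{0 + U^{2}}{3} = \frac{U^{2}}{3}$)
$k{\left(-30 \right)} \left(-3635\right) = \frac{\left(-30\right)^{2}}{3} \left(-3635\right) = \frac{1}{3} \cdot 900 \left(-3635\right) = 300 \left(-3635\right) = -1090500$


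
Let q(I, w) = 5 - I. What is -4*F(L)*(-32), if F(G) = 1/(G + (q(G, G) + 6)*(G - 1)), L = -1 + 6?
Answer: 128/29 ≈ 4.4138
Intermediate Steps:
L = 5
F(G) = 1/(G + (-1 + G)*(11 - G)) (F(G) = 1/(G + ((5 - G) + 6)*(G - 1)) = 1/(G + (11 - G)*(-1 + G)) = 1/(G + (-1 + G)*(11 - G)))
-4*F(L)*(-32) = -(-4)/(11 + 5² - 13*5)*(-32) = -(-4)/(11 + 25 - 65)*(-32) = -(-4)/(-29)*(-32) = -(-4)*(-1)/29*(-32) = -4*1/29*(-32) = -4/29*(-32) = 128/29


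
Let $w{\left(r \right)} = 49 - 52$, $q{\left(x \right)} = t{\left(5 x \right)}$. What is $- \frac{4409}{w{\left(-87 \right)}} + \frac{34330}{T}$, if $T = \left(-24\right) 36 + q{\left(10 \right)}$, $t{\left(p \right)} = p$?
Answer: $\frac{1742968}{1221} \approx 1427.5$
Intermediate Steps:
$q{\left(x \right)} = 5 x$
$w{\left(r \right)} = -3$
$T = -814$ ($T = \left(-24\right) 36 + 5 \cdot 10 = -864 + 50 = -814$)
$- \frac{4409}{w{\left(-87 \right)}} + \frac{34330}{T} = - \frac{4409}{-3} + \frac{34330}{-814} = \left(-4409\right) \left(- \frac{1}{3}\right) + 34330 \left(- \frac{1}{814}\right) = \frac{4409}{3} - \frac{17165}{407} = \frac{1742968}{1221}$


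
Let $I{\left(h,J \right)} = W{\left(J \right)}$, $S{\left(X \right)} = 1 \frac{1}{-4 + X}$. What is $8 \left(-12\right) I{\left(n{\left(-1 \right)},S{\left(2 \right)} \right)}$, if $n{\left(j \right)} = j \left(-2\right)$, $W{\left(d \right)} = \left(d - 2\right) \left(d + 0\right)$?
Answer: $-120$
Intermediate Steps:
$W{\left(d \right)} = d \left(-2 + d\right)$ ($W{\left(d \right)} = \left(-2 + d\right) d = d \left(-2 + d\right)$)
$S{\left(X \right)} = \frac{1}{-4 + X}$
$n{\left(j \right)} = - 2 j$
$I{\left(h,J \right)} = J \left(-2 + J\right)$
$8 \left(-12\right) I{\left(n{\left(-1 \right)},S{\left(2 \right)} \right)} = 8 \left(-12\right) \frac{-2 + \frac{1}{-4 + 2}}{-4 + 2} = - 96 \frac{-2 + \frac{1}{-2}}{-2} = - 96 \left(- \frac{-2 - \frac{1}{2}}{2}\right) = - 96 \left(\left(- \frac{1}{2}\right) \left(- \frac{5}{2}\right)\right) = \left(-96\right) \frac{5}{4} = -120$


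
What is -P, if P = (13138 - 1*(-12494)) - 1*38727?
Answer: 13095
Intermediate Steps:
P = -13095 (P = (13138 + 12494) - 38727 = 25632 - 38727 = -13095)
-P = -1*(-13095) = 13095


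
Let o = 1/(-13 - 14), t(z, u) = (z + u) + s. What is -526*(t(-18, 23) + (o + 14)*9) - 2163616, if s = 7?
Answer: -6708086/3 ≈ -2.2360e+6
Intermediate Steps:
t(z, u) = 7 + u + z (t(z, u) = (z + u) + 7 = (u + z) + 7 = 7 + u + z)
o = -1/27 (o = 1/(-27) = -1/27 ≈ -0.037037)
-526*(t(-18, 23) + (o + 14)*9) - 2163616 = -526*((7 + 23 - 18) + (-1/27 + 14)*9) - 2163616 = -526*(12 + (377/27)*9) - 2163616 = -526*(12 + 377/3) - 2163616 = -526*413/3 - 2163616 = -217238/3 - 2163616 = -6708086/3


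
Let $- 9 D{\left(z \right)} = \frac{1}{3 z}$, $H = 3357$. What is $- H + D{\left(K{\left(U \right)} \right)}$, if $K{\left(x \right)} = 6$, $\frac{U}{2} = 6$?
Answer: $- \frac{543835}{162} \approx -3357.0$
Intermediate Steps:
$U = 12$ ($U = 2 \cdot 6 = 12$)
$D{\left(z \right)} = - \frac{1}{27 z}$ ($D{\left(z \right)} = - \frac{1}{9 \cdot 3 z} = - \frac{\frac{1}{3} \frac{1}{z}}{9} = - \frac{1}{27 z}$)
$- H + D{\left(K{\left(U \right)} \right)} = \left(-1\right) 3357 - \frac{1}{27 \cdot 6} = -3357 - \frac{1}{162} = - \frac{543835}{162}$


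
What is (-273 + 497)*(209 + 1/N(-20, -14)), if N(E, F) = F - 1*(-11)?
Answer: 140224/3 ≈ 46741.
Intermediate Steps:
N(E, F) = 11 + F (N(E, F) = F + 11 = 11 + F)
(-273 + 497)*(209 + 1/N(-20, -14)) = (-273 + 497)*(209 + 1/(11 - 14)) = 224*(209 + 1/(-3)) = 224*(209 - 1/3) = 224*(626/3) = 140224/3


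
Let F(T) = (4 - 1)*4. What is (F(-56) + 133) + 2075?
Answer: 2220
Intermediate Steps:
F(T) = 12 (F(T) = 3*4 = 12)
(F(-56) + 133) + 2075 = (12 + 133) + 2075 = 145 + 2075 = 2220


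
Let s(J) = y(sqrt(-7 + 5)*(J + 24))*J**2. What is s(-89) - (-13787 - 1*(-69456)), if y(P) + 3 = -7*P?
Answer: -79432 + 3604055*I*sqrt(2) ≈ -79432.0 + 5.0969e+6*I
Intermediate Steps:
y(P) = -3 - 7*P
s(J) = J**2*(-3 - 7*I*sqrt(2)*(24 + J)) (s(J) = (-3 - 7*sqrt(-7 + 5)*(J + 24))*J**2 = (-3 - 7*sqrt(-2)*(24 + J))*J**2 = (-3 - 7*I*sqrt(2)*(24 + J))*J**2 = J**2*(-3 - 7*I*sqrt(2)*(24 + J)))
s(-89) - (-13787 - 1*(-69456)) = (-89)**2*(-3 - 7*I*sqrt(2)*(24 - 89)) - (-13787 - 1*(-69456)) = 7921*(-3 - 7*I*sqrt(2)*(-65)) - (-13787 + 69456) = 7921*(-3 + 455*I*sqrt(2)) - 1*55669 = (-23763 + 3604055*I*sqrt(2)) - 55669 = -79432 + 3604055*I*sqrt(2)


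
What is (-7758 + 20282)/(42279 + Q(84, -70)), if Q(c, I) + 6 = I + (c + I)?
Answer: 12524/42217 ≈ 0.29666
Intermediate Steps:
Q(c, I) = -6 + c + 2*I (Q(c, I) = -6 + (I + (c + I)) = -6 + (I + (I + c)) = -6 + (c + 2*I) = -6 + c + 2*I)
(-7758 + 20282)/(42279 + Q(84, -70)) = (-7758 + 20282)/(42279 + (-6 + 84 + 2*(-70))) = 12524/(42279 + (-6 + 84 - 140)) = 12524/(42279 - 62) = 12524/42217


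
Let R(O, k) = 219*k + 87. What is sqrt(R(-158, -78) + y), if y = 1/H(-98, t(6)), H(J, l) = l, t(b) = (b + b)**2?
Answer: I*sqrt(2447279)/12 ≈ 130.36*I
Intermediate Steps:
t(b) = 4*b**2 (t(b) = (2*b)**2 = 4*b**2)
R(O, k) = 87 + 219*k
y = 1/144 (y = 1/(4*6**2) = 1/(4*36) = 1/144 ≈ 0.0069444)
sqrt(R(-158, -78) + y) = sqrt((87 + 219*(-78)) + 1/144) = sqrt((87 - 17082) + 1/144) = sqrt(-16995 + 1/144) = sqrt(-2447279/144) = I*sqrt(2447279)/12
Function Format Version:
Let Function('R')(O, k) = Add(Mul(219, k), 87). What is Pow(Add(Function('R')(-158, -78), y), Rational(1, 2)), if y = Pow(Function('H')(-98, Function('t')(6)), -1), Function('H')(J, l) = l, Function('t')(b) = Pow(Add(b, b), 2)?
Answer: Mul(Rational(1, 12), I, Pow(2447279, Rational(1, 2))) ≈ Mul(130.36, I)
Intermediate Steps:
Function('t')(b) = Mul(4, Pow(b, 2)) (Function('t')(b) = Pow(Mul(2, b), 2) = Mul(4, Pow(b, 2)))
Function('R')(O, k) = Add(87, Mul(219, k))
y = Rational(1, 144) (y = Pow(Mul(4, Pow(6, 2)), -1) = Pow(Mul(4, 36), -1) = Pow(144, -1) = Rational(1, 144) ≈ 0.0069444)
Pow(Add(Function('R')(-158, -78), y), Rational(1, 2)) = Pow(Add(Add(87, Mul(219, -78)), Rational(1, 144)), Rational(1, 2)) = Pow(Add(Add(87, -17082), Rational(1, 144)), Rational(1, 2)) = Pow(Add(-16995, Rational(1, 144)), Rational(1, 2)) = Pow(Rational(-2447279, 144), Rational(1, 2)) = Mul(Rational(1, 12), I, Pow(2447279, Rational(1, 2)))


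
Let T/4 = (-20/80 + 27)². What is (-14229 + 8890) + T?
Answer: -9907/4 ≈ -2476.8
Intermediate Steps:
T = 11449/4 (T = 4*(-20/80 + 27)² = 4*(-20*1/80 + 27)² = 4*(-¼ + 27)² = 4*(107/4)² = 4*(11449/16) = 11449/4 ≈ 2862.3)
(-14229 + 8890) + T = (-14229 + 8890) + 11449/4 = -5339 + 11449/4 = -9907/4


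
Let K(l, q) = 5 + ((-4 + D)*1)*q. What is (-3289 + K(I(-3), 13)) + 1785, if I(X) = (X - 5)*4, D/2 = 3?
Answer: -1473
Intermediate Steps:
D = 6 (D = 2*3 = 6)
I(X) = -20 + 4*X (I(X) = (-5 + X)*4 = -20 + 4*X)
K(l, q) = 5 + 2*q (K(l, q) = 5 + ((-4 + 6)*1)*q = 5 + (2*1)*q = 5 + 2*q)
(-3289 + K(I(-3), 13)) + 1785 = (-3289 + (5 + 2*13)) + 1785 = (-3289 + (5 + 26)) + 1785 = (-3289 + 31) + 1785 = -3258 + 1785 = -1473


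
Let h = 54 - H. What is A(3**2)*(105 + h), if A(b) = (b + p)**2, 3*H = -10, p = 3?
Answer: 23376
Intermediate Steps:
H = -10/3 (H = (1/3)*(-10) = -10/3 ≈ -3.3333)
h = 172/3 (h = 54 - 1*(-10/3) = 54 + 10/3 = 172/3 ≈ 57.333)
A(b) = (3 + b)**2 (A(b) = (b + 3)**2 = (3 + b)**2)
A(3**2)*(105 + h) = (3 + 3**2)**2*(105 + 172/3) = (3 + 9)**2*(487/3) = 12**2*(487/3) = 144*(487/3) = 23376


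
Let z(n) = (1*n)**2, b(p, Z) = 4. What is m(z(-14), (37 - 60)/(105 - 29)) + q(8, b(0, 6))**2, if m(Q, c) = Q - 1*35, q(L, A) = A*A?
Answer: 417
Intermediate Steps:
z(n) = n**2
q(L, A) = A**2
m(Q, c) = -35 + Q (m(Q, c) = Q - 35 = -35 + Q)
m(z(-14), (37 - 60)/(105 - 29)) + q(8, b(0, 6))**2 = (-35 + (-14)**2) + (4**2)**2 = (-35 + 196) + 16**2 = 161 + 256 = 417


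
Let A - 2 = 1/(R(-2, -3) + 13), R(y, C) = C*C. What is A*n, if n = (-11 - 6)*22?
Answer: -765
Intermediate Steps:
R(y, C) = C²
n = -374 (n = -17*22 = -374)
A = 45/22 (A = 2 + 1/((-3)² + 13) = 2 + 1/(9 + 13) = 2 + 1/22 = 45/22 ≈ 2.0455)
A*n = (45/22)*(-374) = -765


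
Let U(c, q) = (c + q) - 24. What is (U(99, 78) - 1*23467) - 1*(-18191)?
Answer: -5123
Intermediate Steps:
U(c, q) = -24 + c + q
(U(99, 78) - 1*23467) - 1*(-18191) = ((-24 + 99 + 78) - 1*23467) - 1*(-18191) = (153 - 23467) + 18191 = -23314 + 18191 = -5123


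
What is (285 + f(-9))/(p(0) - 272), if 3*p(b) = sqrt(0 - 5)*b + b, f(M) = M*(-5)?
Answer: -165/136 ≈ -1.2132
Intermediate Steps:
f(M) = -5*M
p(b) = b/3 + I*b*sqrt(5)/3 (p(b) = (sqrt(0 - 5)*b + b)/3 = (sqrt(-5)*b + b)/3 = ((I*sqrt(5))*b + b)/3 = (I*b*sqrt(5) + b)/3 = (b + I*b*sqrt(5))/3 = b/3 + I*b*sqrt(5)/3)
(285 + f(-9))/(p(0) - 272) = (285 - 5*(-9))/((1/3)*0*(1 + I*sqrt(5)) - 272) = (285 + 45)/(0 - 272) = 330/(-272) = 330*(-1/272) = -165/136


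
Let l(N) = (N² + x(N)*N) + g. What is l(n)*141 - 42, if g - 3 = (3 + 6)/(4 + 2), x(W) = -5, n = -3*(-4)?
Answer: 24873/2 ≈ 12437.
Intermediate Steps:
n = 12
g = 9/2 (g = 3 + (3 + 6)/(4 + 2) = 3 + 9/6 = 3 + 9*(⅙) = 3 + 3/2 = 9/2 ≈ 4.5000)
l(N) = 9/2 + N² - 5*N (l(N) = (N² - 5*N) + 9/2 = 9/2 + N² - 5*N)
l(n)*141 - 42 = (9/2 + 12² - 5*12)*141 - 42 = (9/2 + 144 - 60)*141 - 42 = (177/2)*141 - 42 = 24957/2 - 42 = 24873/2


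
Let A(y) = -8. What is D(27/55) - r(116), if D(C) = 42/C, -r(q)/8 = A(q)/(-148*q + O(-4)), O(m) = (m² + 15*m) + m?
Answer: 207139/2421 ≈ 85.559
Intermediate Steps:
O(m) = m² + 16*m
r(q) = 64/(-48 - 148*q) (r(q) = -(-64)/(-148*q - 4*(16 - 4)) = -(-64)/(-148*q - 4*12) = -(-64)/(-148*q - 48) = -(-64)/(-48 - 148*q) = 64/(-48 - 148*q))
D(27/55) - r(116) = 42/((27/55)) - (-16)/(12 + 37*116) = 42/((27*(1/55))) - (-16)/(12 + 4292) = 42/(27/55) - (-16)/4304 = 42*(55/27) - (-16)/4304 = 770/9 - 1*(-1/269) = 770/9 + 1/269 = 207139/2421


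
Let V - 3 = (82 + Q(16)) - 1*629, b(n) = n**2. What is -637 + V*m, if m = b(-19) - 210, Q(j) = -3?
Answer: -83234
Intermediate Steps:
m = 151 (m = (-19)**2 - 210 = 361 - 210 = 151)
V = -547 (V = 3 + ((82 - 3) - 1*629) = 3 + (79 - 629) = 3 - 550 = -547)
-637 + V*m = -637 - 547*151 = -637 - 82597 = -83234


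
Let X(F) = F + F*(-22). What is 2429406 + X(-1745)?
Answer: 2466051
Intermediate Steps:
X(F) = -21*F (X(F) = F - 22*F = -21*F)
2429406 + X(-1745) = 2429406 - 21*(-1745) = 2429406 + 36645 = 2466051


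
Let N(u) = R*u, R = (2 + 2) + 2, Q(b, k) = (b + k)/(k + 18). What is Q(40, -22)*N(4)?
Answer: -108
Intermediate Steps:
Q(b, k) = (b + k)/(18 + k)
R = 6 (R = 4 + 2 = 6)
N(u) = 6*u
Q(40, -22)*N(4) = ((40 - 22)/(18 - 22))*(6*4) = (18/(-4))*24 = -¼*18*24 = -9/2*24 = -108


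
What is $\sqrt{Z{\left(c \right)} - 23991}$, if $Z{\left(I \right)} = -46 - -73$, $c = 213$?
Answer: $2 i \sqrt{5991} \approx 154.8 i$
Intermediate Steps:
$Z{\left(I \right)} = 27$ ($Z{\left(I \right)} = -46 + 73 = 27$)
$\sqrt{Z{\left(c \right)} - 23991} = \sqrt{27 - 23991} = \sqrt{-23964} = 2 i \sqrt{5991}$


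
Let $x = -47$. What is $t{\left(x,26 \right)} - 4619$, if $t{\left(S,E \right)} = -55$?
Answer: $-4674$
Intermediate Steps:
$t{\left(x,26 \right)} - 4619 = -55 - 4619 = -4674$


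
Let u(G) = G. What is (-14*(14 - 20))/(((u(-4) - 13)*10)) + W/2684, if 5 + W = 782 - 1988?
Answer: -215663/228140 ≈ -0.94531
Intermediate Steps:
W = -1211 (W = -5 + (782 - 1988) = -5 - 1206 = -1211)
(-14*(14 - 20))/(((u(-4) - 13)*10)) + W/2684 = (-14*(14 - 20))/(((-4 - 13)*10)) - 1211/2684 = (-14*(-6))/((-17*10)) - 1211*1/2684 = 84/(-170) - 1211/2684 = 84*(-1/170) - 1211/2684 = -42/85 - 1211/2684 = -215663/228140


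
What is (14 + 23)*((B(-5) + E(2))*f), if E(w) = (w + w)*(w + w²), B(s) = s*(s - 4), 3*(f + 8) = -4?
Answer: -23828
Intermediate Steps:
f = -28/3 (f = -8 + (⅓)*(-4) = -8 - 4/3 = -28/3 ≈ -9.3333)
B(s) = s*(-4 + s)
E(w) = 2*w*(w + w²) (E(w) = (2*w)*(w + w²) = 2*w*(w + w²))
(14 + 23)*((B(-5) + E(2))*f) = (14 + 23)*((-5*(-4 - 5) + 2*2²*(1 + 2))*(-28/3)) = 37*((-5*(-9) + 2*4*3)*(-28/3)) = 37*((45 + 24)*(-28/3)) = 37*(69*(-28/3)) = 37*(-644) = -23828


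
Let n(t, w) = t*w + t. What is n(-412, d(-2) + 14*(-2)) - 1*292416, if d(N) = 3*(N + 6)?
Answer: -286236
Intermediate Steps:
d(N) = 18 + 3*N (d(N) = 3*(6 + N) = 18 + 3*N)
n(t, w) = t + t*w
n(-412, d(-2) + 14*(-2)) - 1*292416 = -412*(1 + ((18 + 3*(-2)) + 14*(-2))) - 1*292416 = -412*(1 + ((18 - 6) - 28)) - 292416 = -412*(1 + (12 - 28)) - 292416 = -412*(1 - 16) - 292416 = -412*(-15) - 292416 = 6180 - 292416 = -286236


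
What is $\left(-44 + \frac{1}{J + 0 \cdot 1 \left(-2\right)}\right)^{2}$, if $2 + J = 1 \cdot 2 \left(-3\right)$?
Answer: $\frac{124609}{64} \approx 1947.0$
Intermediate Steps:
$J = -8$ ($J = -2 + 1 \cdot 2 \left(-3\right) = -2 + 2 \left(-3\right) = -2 - 6 = -8$)
$\left(-44 + \frac{1}{J + 0 \cdot 1 \left(-2\right)}\right)^{2} = \left(-44 + \frac{1}{-8 + 0 \cdot 1 \left(-2\right)}\right)^{2} = \left(-44 + \frac{1}{-8 + 0 \left(-2\right)}\right)^{2} = \left(-44 + \frac{1}{-8 + 0}\right)^{2} = \left(-44 + \frac{1}{-8}\right)^{2} = \left(-44 - \frac{1}{8}\right)^{2} = \left(- \frac{353}{8}\right)^{2} = \frac{124609}{64}$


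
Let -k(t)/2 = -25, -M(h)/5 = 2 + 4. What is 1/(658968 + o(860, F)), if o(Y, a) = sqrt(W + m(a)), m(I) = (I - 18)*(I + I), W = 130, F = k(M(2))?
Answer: 109828/72373136949 - sqrt(370)/144746273898 ≈ 1.5174e-6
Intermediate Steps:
M(h) = -30 (M(h) = -5*(2 + 4) = -5*6 = -30)
k(t) = 50 (k(t) = -2*(-25) = 50)
F = 50
m(I) = 2*I*(-18 + I) (m(I) = (-18 + I)*(2*I) = 2*I*(-18 + I))
o(Y, a) = sqrt(130 + 2*a*(-18 + a))
1/(658968 + o(860, F)) = 1/(658968 + sqrt(2)*sqrt(65 + 50*(-18 + 50))) = 1/(658968 + sqrt(2)*sqrt(65 + 50*32)) = 1/(658968 + sqrt(2)*sqrt(65 + 1600)) = 1/(658968 + sqrt(2)*sqrt(1665)) = 1/(658968 + sqrt(2)*(3*sqrt(185))) = 1/(658968 + 3*sqrt(370))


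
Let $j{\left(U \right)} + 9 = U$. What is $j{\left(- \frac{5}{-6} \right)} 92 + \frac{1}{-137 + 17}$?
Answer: $- \frac{90161}{120} \approx -751.34$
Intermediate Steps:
$j{\left(U \right)} = -9 + U$
$j{\left(- \frac{5}{-6} \right)} 92 + \frac{1}{-137 + 17} = \left(-9 - \frac{5}{-6}\right) 92 + \frac{1}{-137 + 17} = \left(-9 - - \frac{5}{6}\right) 92 + \frac{1}{-120} = \left(-9 + \frac{5}{6}\right) 92 - \frac{1}{120} = \left(- \frac{49}{6}\right) 92 - \frac{1}{120} = - \frac{2254}{3} - \frac{1}{120} = - \frac{90161}{120}$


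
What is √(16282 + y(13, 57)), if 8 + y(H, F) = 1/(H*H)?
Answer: √2750307/13 ≈ 127.57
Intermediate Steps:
y(H, F) = -8 + H⁻² (y(H, F) = -8 + 1/(H*H) = -8 + 1/(H²) = -8 + H⁻²)
√(16282 + y(13, 57)) = √(16282 + (-8 + 13⁻²)) = √(16282 + (-8 + 1/169)) = √(16282 - 1351/169) = √(2750307/169) = √2750307/13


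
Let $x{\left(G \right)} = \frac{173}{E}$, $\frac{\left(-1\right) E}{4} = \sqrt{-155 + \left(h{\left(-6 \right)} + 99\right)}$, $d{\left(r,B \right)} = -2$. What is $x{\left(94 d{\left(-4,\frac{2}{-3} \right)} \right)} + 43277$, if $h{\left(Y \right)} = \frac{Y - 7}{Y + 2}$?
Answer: $43277 + \frac{173 i \sqrt{211}}{422} \approx 43277.0 + 5.9549 i$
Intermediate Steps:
$h{\left(Y \right)} = \frac{-7 + Y}{2 + Y}$
$E = - 2 i \sqrt{211}$ ($E = - 4 \sqrt{-155 + \left(\frac{-7 - 6}{2 - 6} + 99\right)} = - 4 \sqrt{-155 + \left(\frac{1}{-4} \left(-13\right) + 99\right)} = - 4 \sqrt{-155 + \left(\left(- \frac{1}{4}\right) \left(-13\right) + 99\right)} = - 4 \sqrt{-155 + \left(\frac{13}{4} + 99\right)} = - 4 \sqrt{-155 + \frac{409}{4}} = - 4 \sqrt{- \frac{211}{4}} = - 4 \frac{i \sqrt{211}}{2} = - 2 i \sqrt{211} \approx - 29.052 i$)
$x{\left(G \right)} = \frac{173 i \sqrt{211}}{422}$ ($x{\left(G \right)} = \frac{173}{\left(-2\right) i \sqrt{211}} = 173 \frac{i \sqrt{211}}{422} = \frac{173 i \sqrt{211}}{422}$)
$x{\left(94 d{\left(-4,\frac{2}{-3} \right)} \right)} + 43277 = \frac{173 i \sqrt{211}}{422} + 43277 = 43277 + \frac{173 i \sqrt{211}}{422}$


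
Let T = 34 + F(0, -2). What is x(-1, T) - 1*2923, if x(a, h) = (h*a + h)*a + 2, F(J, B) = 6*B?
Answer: -2921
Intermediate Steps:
T = 22 (T = 34 + 6*(-2) = 34 - 12 = 22)
x(a, h) = 2 + a*(h + a*h) (x(a, h) = (a*h + h)*a + 2 = (h + a*h)*a + 2 = a*(h + a*h) + 2 = 2 + a*(h + a*h))
x(-1, T) - 1*2923 = (2 - 1*22 + 22*(-1)²) - 1*2923 = (2 - 22 + 22*1) - 2923 = (2 - 22 + 22) - 2923 = 2 - 2923 = -2921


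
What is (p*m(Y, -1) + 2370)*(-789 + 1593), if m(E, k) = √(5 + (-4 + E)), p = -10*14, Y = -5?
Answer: 1905480 - 225120*I ≈ 1.9055e+6 - 2.2512e+5*I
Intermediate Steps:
p = -140
m(E, k) = √(1 + E)
(p*m(Y, -1) + 2370)*(-789 + 1593) = (-140*√(1 - 5) + 2370)*(-789 + 1593) = (-280*I + 2370)*804 = (2370 - 280*I)*804 = 1905480 - 225120*I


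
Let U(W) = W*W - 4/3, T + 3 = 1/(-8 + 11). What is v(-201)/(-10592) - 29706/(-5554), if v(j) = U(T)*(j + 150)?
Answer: 118605949/22060488 ≈ 5.3764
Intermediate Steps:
T = -8/3 (T = -3 + 1/(-8 + 11) = -3 + 1/3 = -8/3 ≈ -2.6667)
U(W) = -4/3 + W**2 (U(W) = W**2 - 4*1/3 = W**2 - 4/3 = -4/3 + W**2)
v(j) = 2600/3 + 52*j/9 (v(j) = (-4/3 + (-8/3)**2)*(j + 150) = (-4/3 + 64/9)*(150 + j) = 52*(150 + j)/9 = 2600/3 + 52*j/9)
v(-201)/(-10592) - 29706/(-5554) = (2600/3 + (52/9)*(-201))/(-10592) - 29706/(-5554) = (2600/3 - 3484/3)*(-1/10592) - 29706*(-1/5554) = -884/3*(-1/10592) + 14853/2777 = 221/7944 + 14853/2777 = 118605949/22060488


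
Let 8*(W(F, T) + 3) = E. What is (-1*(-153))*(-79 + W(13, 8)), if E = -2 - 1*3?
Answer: -101133/8 ≈ -12642.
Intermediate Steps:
E = -5 (E = -2 - 3 = -5)
W(F, T) = -29/8 (W(F, T) = -3 + (⅛)*(-5) = -3 - 5/8 = -29/8)
(-1*(-153))*(-79 + W(13, 8)) = (-1*(-153))*(-79 - 29/8) = 153*(-661/8) = -101133/8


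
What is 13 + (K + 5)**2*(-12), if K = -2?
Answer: -95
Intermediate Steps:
13 + (K + 5)**2*(-12) = 13 + (-2 + 5)**2*(-12) = 13 + 3**2*(-12) = 13 + 9*(-12) = 13 - 108 = -95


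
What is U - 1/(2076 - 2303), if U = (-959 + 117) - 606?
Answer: -328695/227 ≈ -1448.0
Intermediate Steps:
U = -1448 (U = -842 - 606 = -1448)
U - 1/(2076 - 2303) = -1448 - 1/(2076 - 2303) = -1448 - 1/(-227) = -1448 - 1*(-1/227) = -1448 + 1/227 = -328695/227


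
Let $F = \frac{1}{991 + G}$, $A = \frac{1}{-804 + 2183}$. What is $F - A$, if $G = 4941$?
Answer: $- \frac{4553}{8180228} \approx -0.00055659$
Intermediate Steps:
$A = \frac{1}{1379} \approx 0.00072516$
$F = \frac{1}{5932}$ ($F = \frac{1}{991 + 4941} = \frac{1}{5932} \approx 0.00016858$)
$F - A = \frac{1}{5932} - \frac{1}{1379} = - \frac{4553}{8180228}$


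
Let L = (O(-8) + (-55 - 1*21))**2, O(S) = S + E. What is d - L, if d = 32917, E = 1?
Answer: 26028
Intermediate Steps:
O(S) = 1 + S (O(S) = S + 1 = 1 + S)
L = 6889 (L = ((1 - 8) + (-55 - 1*21))**2 = (-7 + (-55 - 21))**2 = (-7 - 76)**2 = (-83)**2 = 6889)
d - L = 32917 - 1*6889 = 32917 - 6889 = 26028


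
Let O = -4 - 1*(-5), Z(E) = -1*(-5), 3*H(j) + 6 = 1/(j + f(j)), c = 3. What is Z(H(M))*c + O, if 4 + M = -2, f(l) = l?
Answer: 16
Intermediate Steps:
M = -6 (M = -4 - 2 = -6)
H(j) = -2 + 1/(6*j) (H(j) = -2 + 1/(3*(j + j)) = -2 + 1/(3*((2*j))) = -2 + (1/(2*j))/3 = -2 + 1/(6*j))
Z(E) = 5
O = 1 (O = -4 + 5 = 1)
Z(H(M))*c + O = 5*3 + 1 = 15 + 1 = 16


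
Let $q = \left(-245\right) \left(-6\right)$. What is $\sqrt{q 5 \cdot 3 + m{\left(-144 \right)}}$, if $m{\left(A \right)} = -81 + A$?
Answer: $15 \sqrt{97} \approx 147.73$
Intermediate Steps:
$q = 1470$
$\sqrt{q 5 \cdot 3 + m{\left(-144 \right)}} = \sqrt{1470 \cdot 5 \cdot 3 - 225} = \sqrt{1470 \cdot 15 - 225} = \sqrt{22050 - 225} = \sqrt{21825} = 15 \sqrt{97}$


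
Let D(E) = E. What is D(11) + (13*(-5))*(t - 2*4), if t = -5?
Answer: 856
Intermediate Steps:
D(11) + (13*(-5))*(t - 2*4) = 11 + (13*(-5))*(-5 - 2*4) = 11 - 65*(-5 - 8) = 11 - 65*(-13) = 11 + 845 = 856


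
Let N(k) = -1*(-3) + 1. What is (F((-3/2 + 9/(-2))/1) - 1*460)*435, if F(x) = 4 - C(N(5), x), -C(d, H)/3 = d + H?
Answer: -200970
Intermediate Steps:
N(k) = 4 (N(k) = 3 + 1 = 4)
C(d, H) = -3*H - 3*d (C(d, H) = -3*(d + H) = -3*(H + d) = -3*H - 3*d)
F(x) = 16 + 3*x (F(x) = 4 - (-3*x - 3*4) = 4 - (-3*x - 12) = 4 - (-12 - 3*x) = 4 + (12 + 3*x) = 16 + 3*x)
(F((-3/2 + 9/(-2))/1) - 1*460)*435 = ((16 + 3*((-3/2 + 9/(-2))/1)) - 1*460)*435 = ((16 + 3*((-3*1/2 + 9*(-1/2))*1)) - 460)*435 = ((16 + 3*((-3/2 - 9/2)*1)) - 460)*435 = ((16 + 3*(-6*1)) - 460)*435 = ((16 + 3*(-6)) - 460)*435 = ((16 - 18) - 460)*435 = (-2 - 460)*435 = -462*435 = -200970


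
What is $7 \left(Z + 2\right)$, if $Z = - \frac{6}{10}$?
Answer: $\frac{49}{5} \approx 9.8$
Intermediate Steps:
$Z = - \frac{3}{5}$ ($Z = \left(-6\right) \frac{1}{10} = - \frac{3}{5} \approx -0.6$)
$7 \left(Z + 2\right) = 7 \left(- \frac{3}{5} + 2\right) = 7 \cdot \frac{7}{5} = \frac{49}{5}$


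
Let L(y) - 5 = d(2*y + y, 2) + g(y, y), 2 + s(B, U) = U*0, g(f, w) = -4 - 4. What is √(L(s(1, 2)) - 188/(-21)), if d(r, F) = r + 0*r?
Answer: I*√21/21 ≈ 0.21822*I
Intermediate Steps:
d(r, F) = r (d(r, F) = r + 0 = r)
g(f, w) = -8
s(B, U) = -2 (s(B, U) = -2 + U*0 = -2 + 0 = -2)
L(y) = -3 + 3*y (L(y) = 5 + ((2*y + y) - 8) = 5 + (3*y - 8) = 5 + (-8 + 3*y) = -3 + 3*y)
√(L(s(1, 2)) - 188/(-21)) = √((-3 + 3*(-2)) - 188/(-21)) = √((-3 - 6) - 188*(-1/21)) = √(-9 + 188/21) = √(-1/21) = I*√21/21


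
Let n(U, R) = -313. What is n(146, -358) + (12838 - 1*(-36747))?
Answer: 49272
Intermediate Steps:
n(146, -358) + (12838 - 1*(-36747)) = -313 + (12838 - 1*(-36747)) = -313 + (12838 + 36747) = -313 + 49585 = 49272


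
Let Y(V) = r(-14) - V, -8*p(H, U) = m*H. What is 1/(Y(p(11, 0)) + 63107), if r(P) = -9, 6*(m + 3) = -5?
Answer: 48/3028451 ≈ 1.5850e-5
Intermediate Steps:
m = -23/6 (m = -3 + (1/6)*(-5) = -3 - 5/6 = -23/6 ≈ -3.8333)
p(H, U) = 23*H/48 (p(H, U) = -(-23)*H/48 = 23*H/48)
Y(V) = -9 - V
1/(Y(p(11, 0)) + 63107) = 1/((-9 - 23*11/48) + 63107) = 1/((-9 - 1*253/48) + 63107) = 1/((-9 - 253/48) + 63107) = 1/(-685/48 + 63107) = 1/(3028451/48) = 48/3028451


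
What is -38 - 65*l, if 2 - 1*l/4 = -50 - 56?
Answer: -28118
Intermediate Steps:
l = 432 (l = 8 - 4*(-50 - 56) = 8 - 4*(-106) = 8 + 424 = 432)
-38 - 65*l = -38 - 65*432 = -38 - 28080 = -28118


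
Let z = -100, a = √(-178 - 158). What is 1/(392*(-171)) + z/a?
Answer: -1/67032 + 25*I*√21/21 ≈ -1.4918e-5 + 5.4554*I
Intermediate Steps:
a = 4*I*√21 (a = √(-336) = 4*I*√21 ≈ 18.33*I)
1/(392*(-171)) + z/a = 1/(392*(-171)) - 100*(-I*√21/84) = (1/392)*(-1/171) - (-25)*I*√21/21 = -1/67032 + 25*I*√21/21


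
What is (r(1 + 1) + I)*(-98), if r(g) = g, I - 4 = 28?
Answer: -3332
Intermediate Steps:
I = 32 (I = 4 + 28 = 32)
(r(1 + 1) + I)*(-98) = ((1 + 1) + 32)*(-98) = (2 + 32)*(-98) = 34*(-98) = -3332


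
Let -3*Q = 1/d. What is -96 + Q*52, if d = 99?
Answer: -28564/297 ≈ -96.175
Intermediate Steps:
Q = -1/297 (Q = -⅓/99 = -⅓*1/99 = -1/297 ≈ -0.0033670)
-96 + Q*52 = -96 - 1/297*52 = -96 - 52/297 = -28564/297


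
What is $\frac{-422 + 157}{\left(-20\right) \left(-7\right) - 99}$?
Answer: $- \frac{265}{41} \approx -6.4634$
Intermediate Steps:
$\frac{-422 + 157}{\left(-20\right) \left(-7\right) - 99} = - \frac{265}{140 - 99} = - \frac{265}{41}$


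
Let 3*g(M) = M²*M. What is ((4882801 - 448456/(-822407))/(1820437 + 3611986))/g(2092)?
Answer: 12046950511389/40903965938474508568768 ≈ 2.9452e-10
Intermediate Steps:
g(M) = M³/3 (g(M) = (M²*M)/3 = M³/3)
((4882801 - 448456/(-822407))/(1820437 + 3611986))/g(2092) = ((4882801 - 448456/(-822407))/(1820437 + 3611986))/(((⅓)*2092³)) = ((4882801 - 448456*(-1/822407))/5432423)/(((⅓)*9155562688)) = ((4882801 + 448456/822407)*(1/5432423))/(9155562688/3) = ((4015650170463/822407)*(1/5432423))*(3/9155562688) = (4015650170463/4467662702161)*(3/9155562688) = 12046950511389/40903965938474508568768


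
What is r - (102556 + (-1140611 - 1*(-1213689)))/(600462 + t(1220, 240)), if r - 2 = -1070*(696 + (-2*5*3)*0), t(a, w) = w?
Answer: -223676883835/300351 ≈ -7.4472e+5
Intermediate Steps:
r = -744718 (r = 2 - 1070*(696 + (-2*5*3)*0) = 2 - 1070*(696 - 10*3*0) = 2 - 1070*(696 - 30*0) = 2 - 1070*(696 + 0) = 2 - 1070*696 = 2 - 744720 = -744718)
r - (102556 + (-1140611 - 1*(-1213689)))/(600462 + t(1220, 240)) = -744718 - (102556 + (-1140611 - 1*(-1213689)))/(600462 + 240) = -744718 - (102556 + (-1140611 + 1213689))/600702 = -744718 - (102556 + 73078)/600702 = -744718 - 175634/600702 = -744718 - 1*87817/300351 = -744718 - 87817/300351 = -223676883835/300351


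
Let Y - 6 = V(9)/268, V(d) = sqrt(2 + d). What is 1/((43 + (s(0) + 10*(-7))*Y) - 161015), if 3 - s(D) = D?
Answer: -2581984/416665086005 + 4*sqrt(11)/416665086005 ≈ -6.1968e-6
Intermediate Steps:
s(D) = 3 - D
Y = 6 + sqrt(11)/268 (Y = 6 + sqrt(2 + 9)/268 = 6 + sqrt(11)*(1/268) = 6 + sqrt(11)/268 ≈ 6.0124)
1/((43 + (s(0) + 10*(-7))*Y) - 161015) = 1/((43 + ((3 - 1*0) + 10*(-7))*(6 + sqrt(11)/268)) - 161015) = 1/((43 + ((3 + 0) - 70)*(6 + sqrt(11)/268)) - 161015) = 1/((43 + (3 - 70)*(6 + sqrt(11)/268)) - 161015) = 1/((43 - 67*(6 + sqrt(11)/268)) - 161015) = 1/((43 + (-402 - sqrt(11)/4)) - 161015) = 1/((-359 - sqrt(11)/4) - 161015) = 1/(-161374 - sqrt(11)/4)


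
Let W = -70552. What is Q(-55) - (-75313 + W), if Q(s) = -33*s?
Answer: 147680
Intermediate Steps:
Q(-55) - (-75313 + W) = -33*(-55) - (-75313 - 70552) = 1815 - 1*(-145865) = 1815 + 145865 = 147680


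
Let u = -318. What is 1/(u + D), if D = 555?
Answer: 1/237 ≈ 0.0042194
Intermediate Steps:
1/(u + D) = 1/(-318 + 555) = 1/237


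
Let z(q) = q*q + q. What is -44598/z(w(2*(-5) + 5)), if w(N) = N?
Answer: -22299/10 ≈ -2229.9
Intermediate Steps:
z(q) = q + q² (z(q) = q² + q = q + q²)
-44598/z(w(2*(-5) + 5)) = -44598*1/((1 + (2*(-5) + 5))*(2*(-5) + 5)) = -44598*1/((1 + (-10 + 5))*(-10 + 5)) = -44598*(-1/(5*(1 - 5))) = -44598/((-5*(-4))) = -44598/20 = -44598*1/20 = -22299/10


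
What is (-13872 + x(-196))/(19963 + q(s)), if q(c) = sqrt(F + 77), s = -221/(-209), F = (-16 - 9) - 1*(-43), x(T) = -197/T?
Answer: -54273707545/78110169704 + 2718715*sqrt(95)/78110169704 ≈ -0.69450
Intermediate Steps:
F = 18 (F = -25 + 43 = 18)
s = 221/209 (s = -221*(-1/209) = 221/209 ≈ 1.0574)
q(c) = sqrt(95) (q(c) = sqrt(18 + 77) = sqrt(95))
(-13872 + x(-196))/(19963 + q(s)) = (-13872 - 197/(-196))/(19963 + sqrt(95)) = (-13872 - 197*(-1/196))/(19963 + sqrt(95)) = (-13872 + 197/196)/(19963 + sqrt(95)) = -2718715/(196*(19963 + sqrt(95)))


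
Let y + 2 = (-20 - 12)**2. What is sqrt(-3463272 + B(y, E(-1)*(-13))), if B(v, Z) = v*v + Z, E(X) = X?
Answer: 5*I*sqrt(96751) ≈ 1555.2*I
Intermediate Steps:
y = 1022 (y = -2 + (-20 - 12)**2 = -2 + (-32)**2 = -2 + 1024 = 1022)
B(v, Z) = Z + v**2 (B(v, Z) = v**2 + Z = Z + v**2)
sqrt(-3463272 + B(y, E(-1)*(-13))) = sqrt(-3463272 + (-1*(-13) + 1022**2)) = sqrt(-3463272 + (13 + 1044484)) = sqrt(-3463272 + 1044497) = sqrt(-2418775) = 5*I*sqrt(96751)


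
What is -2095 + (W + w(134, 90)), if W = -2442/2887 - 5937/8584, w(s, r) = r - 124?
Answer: -52798997279/24782008 ≈ -2130.5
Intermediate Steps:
w(s, r) = -124 + r
W = -38102247/24782008 (W = -2442*1/2887 - 5937*1/8584 = -2442/2887 - 5937/8584 = -38102247/24782008 ≈ -1.5375)
-2095 + (W + w(134, 90)) = -2095 + (-38102247/24782008 + (-124 + 90)) = -2095 + (-38102247/24782008 - 34) = -2095 - 880690519/24782008 = -52798997279/24782008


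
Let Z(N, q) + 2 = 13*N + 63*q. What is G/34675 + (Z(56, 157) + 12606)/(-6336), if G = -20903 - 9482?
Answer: -66518459/14646720 ≈ -4.5415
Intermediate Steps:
G = -30385
Z(N, q) = -2 + 13*N + 63*q (Z(N, q) = -2 + (13*N + 63*q) = -2 + 13*N + 63*q)
G/34675 + (Z(56, 157) + 12606)/(-6336) = -30385/34675 + ((-2 + 13*56 + 63*157) + 12606)/(-6336) = -30385*1/34675 + ((-2 + 728 + 9891) + 12606)*(-1/6336) = -6077/6935 + (10617 + 12606)*(-1/6336) = -6077/6935 + 23223*(-1/6336) = -6077/6935 - 7741/2112 = -66518459/14646720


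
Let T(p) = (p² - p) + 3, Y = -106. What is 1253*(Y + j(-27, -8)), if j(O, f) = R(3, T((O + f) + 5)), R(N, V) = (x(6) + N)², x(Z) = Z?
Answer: -31325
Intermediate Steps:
T(p) = 3 + p² - p
R(N, V) = (6 + N)²
j(O, f) = 81 (j(O, f) = (6 + 3)² = 9² = 81)
1253*(Y + j(-27, -8)) = 1253*(-106 + 81) = 1253*(-25) = -31325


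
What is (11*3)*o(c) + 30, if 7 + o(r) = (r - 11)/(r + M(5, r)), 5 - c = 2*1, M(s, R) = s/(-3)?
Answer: -399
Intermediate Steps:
M(s, R) = -s/3 (M(s, R) = s*(-⅓) = -s/3)
c = 3 (c = 5 - 2 = 3)
o(r) = -7 + (-11 + r)/(-5/3 + r) (o(r) = -7 + (r - 11)/(r - ⅓*5) = -7 + (-11 + r)/(r - 5/3) = -7 + (-11 + r)/(-5/3 + r))
(11*3)*o(c) + 30 = (11*3)*(2*(1 - 9*3)/(-5 + 3*3)) + 30 = 33*(2*(1 - 27)/(-5 + 9)) + 30 = 33*(2*(-26)/4) + 30 = 33*(2*(¼)*(-26)) + 30 = 33*(-13) + 30 = -429 + 30 = -399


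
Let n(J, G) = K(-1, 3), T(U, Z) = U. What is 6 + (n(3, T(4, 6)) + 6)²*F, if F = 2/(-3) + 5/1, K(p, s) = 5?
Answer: 1591/3 ≈ 530.33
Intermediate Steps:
n(J, G) = 5
F = 13/3 (F = 2*(-⅓) + 5*1 = -⅔ + 5 = 13/3 ≈ 4.3333)
6 + (n(3, T(4, 6)) + 6)²*F = 6 + (5 + 6)²*(13/3) = 6 + 11²*(13/3) = 6 + 121*(13/3) = 6 + 1573/3 = 1591/3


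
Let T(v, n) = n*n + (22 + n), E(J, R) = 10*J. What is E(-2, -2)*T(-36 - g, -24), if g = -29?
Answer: -11480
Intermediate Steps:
T(v, n) = 22 + n + n² (T(v, n) = n² + (22 + n) = 22 + n + n²)
E(-2, -2)*T(-36 - g, -24) = (10*(-2))*(22 - 24 + (-24)²) = -20*(22 - 24 + 576) = -20*574 = -11480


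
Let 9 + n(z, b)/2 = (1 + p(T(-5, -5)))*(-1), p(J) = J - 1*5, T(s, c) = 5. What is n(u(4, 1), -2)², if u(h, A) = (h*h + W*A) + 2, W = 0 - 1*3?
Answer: 400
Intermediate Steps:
W = -3 (W = 0 - 3 = -3)
p(J) = -5 + J (p(J) = J - 5 = -5 + J)
u(h, A) = 2 + h² - 3*A (u(h, A) = (h*h - 3*A) + 2 = (h² - 3*A) + 2 = 2 + h² - 3*A)
n(z, b) = -20 (n(z, b) = -18 + 2*((1 + (-5 + 5))*(-1)) = -18 + 2*((1 + 0)*(-1)) = -18 + 2*(1*(-1)) = -18 + 2*(-1) = -18 - 2 = -20)
n(u(4, 1), -2)² = (-20)² = 400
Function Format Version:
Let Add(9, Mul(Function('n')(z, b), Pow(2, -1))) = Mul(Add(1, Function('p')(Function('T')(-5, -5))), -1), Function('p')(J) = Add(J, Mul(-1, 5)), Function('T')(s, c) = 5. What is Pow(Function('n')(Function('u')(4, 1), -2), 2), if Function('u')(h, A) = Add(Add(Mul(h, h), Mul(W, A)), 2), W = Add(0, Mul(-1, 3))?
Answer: 400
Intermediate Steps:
W = -3 (W = Add(0, -3) = -3)
Function('p')(J) = Add(-5, J) (Function('p')(J) = Add(J, -5) = Add(-5, J))
Function('u')(h, A) = Add(2, Pow(h, 2), Mul(-3, A)) (Function('u')(h, A) = Add(Add(Mul(h, h), Mul(-3, A)), 2) = Add(Add(Pow(h, 2), Mul(-3, A)), 2) = Add(2, Pow(h, 2), Mul(-3, A)))
Function('n')(z, b) = -20 (Function('n')(z, b) = Add(-18, Mul(2, Mul(Add(1, Add(-5, 5)), -1))) = Add(-18, Mul(2, Mul(Add(1, 0), -1))) = Add(-18, Mul(2, Mul(1, -1))) = Add(-18, Mul(2, -1)) = Add(-18, -2) = -20)
Pow(Function('n')(Function('u')(4, 1), -2), 2) = Pow(-20, 2) = 400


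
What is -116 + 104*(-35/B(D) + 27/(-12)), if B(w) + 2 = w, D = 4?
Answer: -2170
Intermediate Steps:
B(w) = -2 + w
-116 + 104*(-35/B(D) + 27/(-12)) = -116 + 104*(-35/(-2 + 4) + 27/(-12)) = -116 + 104*(-35/2 + 27*(-1/12)) = -116 + 104*(-35*1/2 - 9/4) = -116 + 104*(-35/2 - 9/4) = -116 + 104*(-79/4) = -116 - 2054 = -2170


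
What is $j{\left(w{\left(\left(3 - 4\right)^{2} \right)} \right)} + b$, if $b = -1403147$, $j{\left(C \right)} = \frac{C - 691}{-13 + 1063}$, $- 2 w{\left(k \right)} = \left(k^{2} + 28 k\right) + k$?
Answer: $- \frac{736652528}{525} \approx -1.4031 \cdot 10^{6}$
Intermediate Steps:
$w{\left(k \right)} = - \frac{29 k}{2} - \frac{k^{2}}{2}$ ($w{\left(k \right)} = - \frac{\left(k^{2} + 28 k\right) + k}{2} = - \frac{k^{2} + 29 k}{2} = - \frac{29 k}{2} - \frac{k^{2}}{2}$)
$j{\left(C \right)} = - \frac{691}{1050} + \frac{C}{1050}$ ($j{\left(C \right)} = \frac{-691 + C}{1050} = \left(-691 + C\right) \frac{1}{1050} = - \frac{691}{1050} + \frac{C}{1050}$)
$j{\left(w{\left(\left(3 - 4\right)^{2} \right)} \right)} + b = \left(- \frac{691}{1050} + \frac{\left(- \frac{1}{2}\right) \left(3 - 4\right)^{2} \left(29 + \left(3 - 4\right)^{2}\right)}{1050}\right) - 1403147 = \left(- \frac{691}{1050} + \frac{\left(- \frac{1}{2}\right) \left(-1\right)^{2} \left(29 + \left(-1\right)^{2}\right)}{1050}\right) - 1403147 = \left(- \frac{691}{1050} + \frac{\left(- \frac{1}{2}\right) 1 \left(29 + 1\right)}{1050}\right) - 1403147 = \left(- \frac{691}{1050} + \frac{\left(- \frac{1}{2}\right) 1 \cdot 30}{1050}\right) - 1403147 = \left(- \frac{691}{1050} + \frac{1}{1050} \left(-15\right)\right) - 1403147 = \left(- \frac{691}{1050} - \frac{1}{70}\right) - 1403147 = - \frac{353}{525} - 1403147 = - \frac{736652528}{525}$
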